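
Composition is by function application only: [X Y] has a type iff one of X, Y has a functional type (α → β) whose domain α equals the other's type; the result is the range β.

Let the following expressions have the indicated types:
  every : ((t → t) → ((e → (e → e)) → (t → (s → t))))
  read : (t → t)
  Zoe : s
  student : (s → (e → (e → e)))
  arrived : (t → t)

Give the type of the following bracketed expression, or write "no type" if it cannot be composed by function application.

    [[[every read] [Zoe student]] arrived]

no type

[every read] — every of type ((t → t) → ((e → (e → e)) → (t → (s → t)))) combines with read of type (t → t): type ((e → (e → e)) → (t → (s → t))).
[Zoe student] — student of type (s → (e → (e → e))) combines with Zoe of type s: type (e → (e → e)).
[[every read] [Zoe student]] — [every read] of type ((e → (e → e)) → (t → (s → t))) combines with [Zoe student] of type (e → (e → e)): type (t → (s → t)).
[[[every read] [Zoe student]] arrived]: (t → (s → t)) with (t → t) — neither is a function whose domain matches the other; composition fails here.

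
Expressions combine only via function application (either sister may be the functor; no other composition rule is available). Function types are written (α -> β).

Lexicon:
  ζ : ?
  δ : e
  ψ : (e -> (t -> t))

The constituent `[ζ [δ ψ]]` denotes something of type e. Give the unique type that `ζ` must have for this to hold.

At [ζ [δ ψ]] (required: e): [δ ψ] is (t -> t), which is not a function with range e; hence ζ is the functor — type ((t -> t) -> e).

((t -> t) -> e)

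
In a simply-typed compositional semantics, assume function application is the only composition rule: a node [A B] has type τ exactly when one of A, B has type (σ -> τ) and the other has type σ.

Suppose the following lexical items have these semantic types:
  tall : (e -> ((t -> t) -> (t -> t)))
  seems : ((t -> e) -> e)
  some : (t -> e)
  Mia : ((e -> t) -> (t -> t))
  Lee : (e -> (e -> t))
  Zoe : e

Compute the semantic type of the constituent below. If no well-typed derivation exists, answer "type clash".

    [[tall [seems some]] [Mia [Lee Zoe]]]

[seems some] — seems of type ((t -> e) -> e) combines with some of type (t -> e): type e.
[tall [seems some]] — tall of type (e -> ((t -> t) -> (t -> t))) combines with [seems some] of type e: type ((t -> t) -> (t -> t)).
[Lee Zoe] — Lee of type (e -> (e -> t)) combines with Zoe of type e: type (e -> t).
[Mia [Lee Zoe]] — Mia of type ((e -> t) -> (t -> t)) combines with [Lee Zoe] of type (e -> t): type (t -> t).
[[tall [seems some]] [Mia [Lee Zoe]]] — [tall [seems some]] of type ((t -> t) -> (t -> t)) combines with [Mia [Lee Zoe]] of type (t -> t): type (t -> t).

(t -> t)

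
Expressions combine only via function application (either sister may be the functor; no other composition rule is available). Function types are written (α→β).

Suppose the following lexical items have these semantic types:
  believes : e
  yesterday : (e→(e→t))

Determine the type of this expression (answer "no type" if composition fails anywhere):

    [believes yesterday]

[believes yesterday] — yesterday of type (e→(e→t)) combines with believes of type e: type (e→t).

(e→t)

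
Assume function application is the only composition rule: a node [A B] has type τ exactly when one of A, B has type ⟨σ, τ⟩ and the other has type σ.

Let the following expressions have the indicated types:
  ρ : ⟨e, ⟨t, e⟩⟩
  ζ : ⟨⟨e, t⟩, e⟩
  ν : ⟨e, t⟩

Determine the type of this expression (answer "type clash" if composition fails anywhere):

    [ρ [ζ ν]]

⟨t, e⟩

[ζ ν] — ζ of type ⟨⟨e, t⟩, e⟩ combines with ν of type ⟨e, t⟩: type e.
[ρ [ζ ν]] — ρ of type ⟨e, ⟨t, e⟩⟩ combines with [ζ ν] of type e: type ⟨t, e⟩.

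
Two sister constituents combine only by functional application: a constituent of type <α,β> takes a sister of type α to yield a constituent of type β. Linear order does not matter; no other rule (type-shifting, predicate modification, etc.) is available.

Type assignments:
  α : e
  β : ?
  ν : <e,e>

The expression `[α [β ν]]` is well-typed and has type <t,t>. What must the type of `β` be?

[α [β ν]] must have type <t,t>. The sister α has type e; that is not a function onto <t,t>, so [β ν] must be the functor, of type <e,<t,t>>.
[β ν] must have type <e,<t,t>>. The sister ν has type <e,e>; that is not a function onto <e,<t,t>>, so β must be the functor, of type <<e,e>,<e,<t,t>>>.

<<e,e>,<e,<t,t>>>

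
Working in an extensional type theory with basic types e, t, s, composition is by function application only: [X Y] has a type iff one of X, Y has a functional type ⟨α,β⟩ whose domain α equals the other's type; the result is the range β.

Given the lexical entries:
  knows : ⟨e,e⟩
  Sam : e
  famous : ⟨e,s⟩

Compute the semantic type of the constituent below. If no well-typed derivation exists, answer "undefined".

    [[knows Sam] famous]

s

At [knows Sam], knows : ⟨e,e⟩ takes Sam : e, giving e.
At [[knows Sam] famous], famous : ⟨e,s⟩ takes [knows Sam] : e, giving s.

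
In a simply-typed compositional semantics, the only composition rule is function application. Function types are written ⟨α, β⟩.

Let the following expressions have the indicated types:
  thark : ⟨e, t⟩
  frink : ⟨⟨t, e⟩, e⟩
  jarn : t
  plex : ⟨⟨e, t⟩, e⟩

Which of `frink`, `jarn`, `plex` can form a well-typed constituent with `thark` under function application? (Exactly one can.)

plex

frink : ⟨⟨t, e⟩, e⟩ — thark needs e; frink needs ⟨t, e⟩; neither fits.
jarn : t — thark needs e; jarn needs nothing (atomic); neither fits.
plex — combines: plex : ⟨⟨e, t⟩, e⟩ takes thark : ⟨e, t⟩ as argument, giving e.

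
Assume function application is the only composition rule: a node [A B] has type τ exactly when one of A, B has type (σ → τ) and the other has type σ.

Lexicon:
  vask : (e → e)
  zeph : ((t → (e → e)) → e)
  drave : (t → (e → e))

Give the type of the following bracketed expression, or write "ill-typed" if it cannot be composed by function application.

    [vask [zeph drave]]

e

[zeph drave]: ((t → (e → e)) → e) applied to (t → (e → e)) yields e.
[vask [zeph drave]]: (e → e) applied to e yields e.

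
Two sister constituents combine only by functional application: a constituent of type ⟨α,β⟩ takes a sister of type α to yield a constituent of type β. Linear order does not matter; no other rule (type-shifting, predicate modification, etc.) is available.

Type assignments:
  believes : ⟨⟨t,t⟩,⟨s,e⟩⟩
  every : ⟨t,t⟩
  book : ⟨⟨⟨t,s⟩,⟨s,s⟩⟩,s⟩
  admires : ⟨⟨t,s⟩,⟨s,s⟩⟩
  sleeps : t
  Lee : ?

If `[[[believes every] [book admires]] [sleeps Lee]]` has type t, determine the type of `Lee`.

⟨t,⟨e,t⟩⟩

[[[believes every] [book admires]] [sleeps Lee]] is required to be t. [[believes every] [book admires]] : e cannot yield t as functor, so [sleeps Lee] : ⟨e,t⟩.
[sleeps Lee] is required to be ⟨e,t⟩. sleeps : t cannot yield ⟨e,t⟩ as functor, so Lee : ⟨t,⟨e,t⟩⟩.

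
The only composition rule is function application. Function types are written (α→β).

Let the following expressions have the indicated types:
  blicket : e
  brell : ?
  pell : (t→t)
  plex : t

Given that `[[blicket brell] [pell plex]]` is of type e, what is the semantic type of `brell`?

At [[blicket brell] [pell plex]] (required: e): [pell plex] is t, which is not a function with range e; hence [blicket brell] is the functor — type (t→e).
At [blicket brell] (required: (t→e)): blicket is e, which is not a function with range (t→e); hence brell is the functor — type (e→(t→e)).

(e→(t→e))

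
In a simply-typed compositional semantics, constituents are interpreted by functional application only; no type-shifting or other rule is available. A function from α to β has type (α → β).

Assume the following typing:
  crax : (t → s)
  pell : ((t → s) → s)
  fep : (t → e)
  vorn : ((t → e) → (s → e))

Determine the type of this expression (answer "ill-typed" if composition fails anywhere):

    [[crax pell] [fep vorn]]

[crax pell]: pell is ((t → s) → s), crax is (t → s); result s.
[fep vorn]: vorn is ((t → e) → (s → e)), fep is (t → e); result (s → e).
[[crax pell] [fep vorn]]: [fep vorn] is (s → e), [crax pell] is s; result e.

e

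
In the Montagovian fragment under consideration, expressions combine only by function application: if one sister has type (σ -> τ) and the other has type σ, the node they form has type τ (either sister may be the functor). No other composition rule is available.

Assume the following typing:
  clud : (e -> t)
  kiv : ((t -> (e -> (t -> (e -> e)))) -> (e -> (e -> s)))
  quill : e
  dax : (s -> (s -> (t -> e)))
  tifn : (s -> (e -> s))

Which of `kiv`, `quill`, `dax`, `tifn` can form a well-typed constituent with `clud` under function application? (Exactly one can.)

quill

kiv : ((t -> (e -> (t -> (e -> e)))) -> (e -> (e -> s))) — no; clud wants e, and kiv wants (t -> (e -> (t -> (e -> e)))).
quill — combines: clud : (e -> t) takes quill : e as argument, giving t.
dax : (s -> (s -> (t -> e))) — no; clud wants e, and dax wants s.
tifn : (s -> (e -> s)) — no; clud wants e, and tifn wants s.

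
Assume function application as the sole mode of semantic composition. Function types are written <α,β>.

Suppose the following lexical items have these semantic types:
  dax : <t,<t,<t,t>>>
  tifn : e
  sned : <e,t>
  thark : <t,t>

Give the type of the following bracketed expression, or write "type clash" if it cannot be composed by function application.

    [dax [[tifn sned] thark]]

<t,<t,t>>

At [tifn sned], sned : <e,t> takes tifn : e, giving t.
At [[tifn sned] thark], thark : <t,t> takes [tifn sned] : t, giving t.
At [dax [[tifn sned] thark]], dax : <t,<t,<t,t>>> takes [[tifn sned] thark] : t, giving <t,<t,t>>.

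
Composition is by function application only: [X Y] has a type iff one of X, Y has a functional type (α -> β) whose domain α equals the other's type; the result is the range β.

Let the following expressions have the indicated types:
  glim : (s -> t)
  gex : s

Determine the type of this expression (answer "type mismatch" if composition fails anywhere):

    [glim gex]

[glim gex]: glim is (s -> t), gex is s; result t.

t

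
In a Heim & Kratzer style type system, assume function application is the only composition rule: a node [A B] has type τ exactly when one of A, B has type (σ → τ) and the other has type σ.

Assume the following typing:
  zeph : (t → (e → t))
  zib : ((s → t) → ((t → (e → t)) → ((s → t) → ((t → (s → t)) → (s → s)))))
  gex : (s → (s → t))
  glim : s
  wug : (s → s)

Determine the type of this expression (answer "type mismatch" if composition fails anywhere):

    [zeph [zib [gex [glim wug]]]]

[glim wug]: (s → s) applied to s yields s.
[gex [glim wug]]: (s → (s → t)) applied to s yields (s → t).
[zib [gex [glim wug]]]: ((s → t) → ((t → (e → t)) → ((s → t) → ((t → (s → t)) → (s → s))))) applied to (s → t) yields ((t → (e → t)) → ((s → t) → ((t → (s → t)) → (s → s)))).
[zeph [zib [gex [glim wug]]]]: ((t → (e → t)) → ((s → t) → ((t → (s → t)) → (s → s)))) applied to (t → (e → t)) yields ((s → t) → ((t → (s → t)) → (s → s))).

((s → t) → ((t → (s → t)) → (s → s)))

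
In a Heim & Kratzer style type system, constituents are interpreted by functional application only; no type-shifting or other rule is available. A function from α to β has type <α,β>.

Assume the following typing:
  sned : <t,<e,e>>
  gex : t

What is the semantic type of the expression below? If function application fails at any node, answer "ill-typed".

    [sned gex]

<e,e>

[sned gex] — sned of type <t,<e,e>> combines with gex of type t: type <e,e>.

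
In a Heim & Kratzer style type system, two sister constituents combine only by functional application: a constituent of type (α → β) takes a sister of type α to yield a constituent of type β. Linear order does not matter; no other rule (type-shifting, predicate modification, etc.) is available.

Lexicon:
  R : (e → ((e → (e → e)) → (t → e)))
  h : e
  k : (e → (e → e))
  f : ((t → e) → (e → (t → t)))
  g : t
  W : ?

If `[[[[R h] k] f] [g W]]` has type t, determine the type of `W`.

At [[[[R h] k] f] [g W]] (required: t): [[[R h] k] f] is (e → (t → t)), which is not a function with range t; hence [g W] is the functor — type ((e → (t → t)) → t).
At [g W] (required: ((e → (t → t)) → t)): g is t, which is not a function with range ((e → (t → t)) → t); hence W is the functor — type (t → ((e → (t → t)) → t)).

(t → ((e → (t → t)) → t))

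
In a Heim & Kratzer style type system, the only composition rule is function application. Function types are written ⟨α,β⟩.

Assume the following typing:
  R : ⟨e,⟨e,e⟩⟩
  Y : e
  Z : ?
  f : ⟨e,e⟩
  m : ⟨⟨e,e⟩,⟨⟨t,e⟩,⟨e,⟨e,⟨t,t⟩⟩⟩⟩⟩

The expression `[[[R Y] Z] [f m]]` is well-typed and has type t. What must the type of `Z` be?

For [[[R Y] Z] [f m]] to have type t with [f m] of type ⟨⟨t,e⟩,⟨e,⟨e,⟨t,t⟩⟩⟩⟩, [[R Y] Z] must be the function: [[R Y] Z] : ⟨⟨⟨t,e⟩,⟨e,⟨e,⟨t,t⟩⟩⟩⟩,t⟩.
For [[R Y] Z] to have type ⟨⟨⟨t,e⟩,⟨e,⟨e,⟨t,t⟩⟩⟩⟩,t⟩ with [R Y] of type ⟨e,e⟩, Z must be the function: Z : ⟨⟨e,e⟩,⟨⟨⟨t,e⟩,⟨e,⟨e,⟨t,t⟩⟩⟩⟩,t⟩⟩.

⟨⟨e,e⟩,⟨⟨⟨t,e⟩,⟨e,⟨e,⟨t,t⟩⟩⟩⟩,t⟩⟩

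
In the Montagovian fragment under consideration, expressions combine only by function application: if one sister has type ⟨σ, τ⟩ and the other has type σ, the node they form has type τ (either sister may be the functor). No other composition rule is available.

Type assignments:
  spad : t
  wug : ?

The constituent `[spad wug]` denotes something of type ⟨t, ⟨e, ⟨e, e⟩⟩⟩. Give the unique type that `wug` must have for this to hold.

At [spad wug] (required: ⟨t, ⟨e, ⟨e, e⟩⟩⟩): spad is t, which is not a function with range ⟨t, ⟨e, ⟨e, e⟩⟩⟩; hence wug is the functor — type ⟨t, ⟨t, ⟨e, ⟨e, e⟩⟩⟩⟩.

⟨t, ⟨t, ⟨e, ⟨e, e⟩⟩⟩⟩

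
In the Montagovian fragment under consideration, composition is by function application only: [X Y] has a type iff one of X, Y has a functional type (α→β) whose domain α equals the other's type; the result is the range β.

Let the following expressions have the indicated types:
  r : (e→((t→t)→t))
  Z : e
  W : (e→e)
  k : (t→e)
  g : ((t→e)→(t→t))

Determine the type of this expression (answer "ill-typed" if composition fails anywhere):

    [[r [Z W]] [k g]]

t

[Z W] — W of type (e→e) combines with Z of type e: type e.
[r [Z W]] — r of type (e→((t→t)→t)) combines with [Z W] of type e: type ((t→t)→t).
[k g] — g of type ((t→e)→(t→t)) combines with k of type (t→e): type (t→t).
[[r [Z W]] [k g]] — [r [Z W]] of type ((t→t)→t) combines with [k g] of type (t→t): type t.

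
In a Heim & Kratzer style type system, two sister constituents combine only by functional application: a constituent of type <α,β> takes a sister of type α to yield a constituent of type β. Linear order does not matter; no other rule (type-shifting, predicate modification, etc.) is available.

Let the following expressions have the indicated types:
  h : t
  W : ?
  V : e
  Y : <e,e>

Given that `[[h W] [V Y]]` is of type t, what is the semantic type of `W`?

[[h W] [V Y]] must have type t. The sister [V Y] has type e; that is not a function onto t, so [h W] must be the functor, of type <e,t>.
[h W] must have type <e,t>. The sister h has type t; that is not a function onto <e,t>, so W must be the functor, of type <t,<e,t>>.

<t,<e,t>>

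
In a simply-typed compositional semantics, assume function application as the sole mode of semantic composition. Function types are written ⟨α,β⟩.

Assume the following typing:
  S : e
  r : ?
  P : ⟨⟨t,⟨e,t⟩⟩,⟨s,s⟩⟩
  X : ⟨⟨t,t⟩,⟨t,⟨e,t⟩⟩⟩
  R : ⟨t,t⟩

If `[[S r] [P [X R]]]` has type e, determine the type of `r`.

⟨e,⟨⟨s,s⟩,e⟩⟩

For [[S r] [P [X R]]] to have type e with [P [X R]] of type ⟨s,s⟩, [S r] must be the function: [S r] : ⟨⟨s,s⟩,e⟩.
For [S r] to have type ⟨⟨s,s⟩,e⟩ with S of type e, r must be the function: r : ⟨e,⟨⟨s,s⟩,e⟩⟩.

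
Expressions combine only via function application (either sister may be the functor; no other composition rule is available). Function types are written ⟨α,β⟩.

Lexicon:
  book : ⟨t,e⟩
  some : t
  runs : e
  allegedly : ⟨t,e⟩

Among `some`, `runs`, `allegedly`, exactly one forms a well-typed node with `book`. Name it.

some — combines: book : ⟨t,e⟩ takes some : t as argument, giving e.
runs : e — book needs t; runs needs nothing (atomic); neither fits.
allegedly : ⟨t,e⟩ — book needs t; allegedly needs t; neither fits.

some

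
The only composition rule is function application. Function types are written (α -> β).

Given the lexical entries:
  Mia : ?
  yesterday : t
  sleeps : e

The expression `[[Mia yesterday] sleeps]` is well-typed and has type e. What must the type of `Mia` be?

(t -> (e -> e))

At [[Mia yesterday] sleeps] (required: e): sleeps is e, which is not a function with range e; hence [Mia yesterday] is the functor — type (e -> e).
At [Mia yesterday] (required: (e -> e)): yesterday is t, which is not a function with range (e -> e); hence Mia is the functor — type (t -> (e -> e)).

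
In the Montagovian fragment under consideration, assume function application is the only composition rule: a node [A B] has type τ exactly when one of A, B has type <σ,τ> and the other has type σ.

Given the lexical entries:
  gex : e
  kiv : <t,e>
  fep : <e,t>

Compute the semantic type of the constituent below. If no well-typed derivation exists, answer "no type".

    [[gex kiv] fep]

[gex kiv]: e with <t,e> — neither is a function whose domain matches the other; composition fails here.

no type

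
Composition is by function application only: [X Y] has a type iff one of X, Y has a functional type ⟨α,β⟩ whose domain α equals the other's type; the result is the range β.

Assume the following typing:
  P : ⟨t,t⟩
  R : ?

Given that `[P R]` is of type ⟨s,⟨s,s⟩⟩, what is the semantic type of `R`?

[P R] is required to be ⟨s,⟨s,s⟩⟩. P : ⟨t,t⟩ cannot yield ⟨s,⟨s,s⟩⟩ as functor, so R : ⟨⟨t,t⟩,⟨s,⟨s,s⟩⟩⟩.

⟨⟨t,t⟩,⟨s,⟨s,s⟩⟩⟩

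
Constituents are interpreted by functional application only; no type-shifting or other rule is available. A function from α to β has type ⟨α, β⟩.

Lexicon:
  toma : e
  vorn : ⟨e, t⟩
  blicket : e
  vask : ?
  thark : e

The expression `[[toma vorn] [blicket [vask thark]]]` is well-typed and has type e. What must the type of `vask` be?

[[toma vorn] [blicket [vask thark]]] is required to be e. [toma vorn] : t cannot yield e as functor, so [blicket [vask thark]] : ⟨t, e⟩.
[blicket [vask thark]] is required to be ⟨t, e⟩. blicket : e cannot yield ⟨t, e⟩ as functor, so [vask thark] : ⟨e, ⟨t, e⟩⟩.
[vask thark] is required to be ⟨e, ⟨t, e⟩⟩. thark : e cannot yield ⟨e, ⟨t, e⟩⟩ as functor, so vask : ⟨e, ⟨e, ⟨t, e⟩⟩⟩.

⟨e, ⟨e, ⟨t, e⟩⟩⟩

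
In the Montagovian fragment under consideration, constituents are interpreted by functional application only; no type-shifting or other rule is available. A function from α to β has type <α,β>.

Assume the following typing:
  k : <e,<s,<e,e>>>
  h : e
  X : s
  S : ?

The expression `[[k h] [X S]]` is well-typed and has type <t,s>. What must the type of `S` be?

<s,<<s,<e,e>>,<t,s>>>

At [[k h] [X S]] (required: <t,s>): [k h] is <s,<e,e>>, which is not a function with range <t,s>; hence [X S] is the functor — type <<s,<e,e>>,<t,s>>.
At [X S] (required: <<s,<e,e>>,<t,s>>): X is s, which is not a function with range <<s,<e,e>>,<t,s>>; hence S is the functor — type <s,<<s,<e,e>>,<t,s>>>.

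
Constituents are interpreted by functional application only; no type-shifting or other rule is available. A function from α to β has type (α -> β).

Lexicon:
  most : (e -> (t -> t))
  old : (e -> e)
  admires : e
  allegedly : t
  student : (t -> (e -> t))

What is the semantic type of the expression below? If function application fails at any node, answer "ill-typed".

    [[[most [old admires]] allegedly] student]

(e -> t)

[old admires] — old of type (e -> e) combines with admires of type e: type e.
[most [old admires]] — most of type (e -> (t -> t)) combines with [old admires] of type e: type (t -> t).
[[most [old admires]] allegedly] — [most [old admires]] of type (t -> t) combines with allegedly of type t: type t.
[[[most [old admires]] allegedly] student] — student of type (t -> (e -> t)) combines with [[most [old admires]] allegedly] of type t: type (e -> t).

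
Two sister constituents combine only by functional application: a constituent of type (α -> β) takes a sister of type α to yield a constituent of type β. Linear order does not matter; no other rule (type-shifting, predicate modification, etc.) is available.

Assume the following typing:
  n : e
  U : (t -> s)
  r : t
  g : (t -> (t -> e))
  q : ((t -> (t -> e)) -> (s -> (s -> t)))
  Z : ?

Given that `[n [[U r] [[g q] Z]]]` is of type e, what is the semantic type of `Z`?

At [n [[U r] [[g q] Z]]] (required: e): n is e, which is not a function with range e; hence [[U r] [[g q] Z]] is the functor — type (e -> e).
At [[U r] [[g q] Z]] (required: (e -> e)): [U r] is s, which is not a function with range (e -> e); hence [[g q] Z] is the functor — type (s -> (e -> e)).
At [[g q] Z] (required: (s -> (e -> e))): [g q] is (s -> (s -> t)), which is not a function with range (s -> (e -> e)); hence Z is the functor — type ((s -> (s -> t)) -> (s -> (e -> e))).

((s -> (s -> t)) -> (s -> (e -> e)))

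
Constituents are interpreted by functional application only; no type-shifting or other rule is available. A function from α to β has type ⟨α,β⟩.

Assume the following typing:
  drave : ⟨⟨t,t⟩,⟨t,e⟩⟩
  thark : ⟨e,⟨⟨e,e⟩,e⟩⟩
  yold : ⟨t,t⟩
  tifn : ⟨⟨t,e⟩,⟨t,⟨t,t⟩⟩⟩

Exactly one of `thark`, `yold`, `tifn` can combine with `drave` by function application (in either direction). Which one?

yold

thark : ⟨e,⟨⟨e,e⟩,e⟩⟩ — no; drave wants ⟨t,t⟩, and thark wants e.
yold — combines: drave : ⟨⟨t,t⟩,⟨t,e⟩⟩ takes yold : ⟨t,t⟩ as argument, giving ⟨t,e⟩.
tifn : ⟨⟨t,e⟩,⟨t,⟨t,t⟩⟩⟩ — no; drave wants ⟨t,t⟩, and tifn wants ⟨t,e⟩.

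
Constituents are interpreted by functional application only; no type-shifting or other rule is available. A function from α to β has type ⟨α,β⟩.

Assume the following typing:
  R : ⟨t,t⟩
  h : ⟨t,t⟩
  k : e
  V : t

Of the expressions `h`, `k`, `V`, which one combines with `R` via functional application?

V

h : ⟨t,t⟩ — neither side's domain matches the other.
k : e — neither side's domain matches the other.
V — combines: R : ⟨t,t⟩ takes V : t as argument, giving t.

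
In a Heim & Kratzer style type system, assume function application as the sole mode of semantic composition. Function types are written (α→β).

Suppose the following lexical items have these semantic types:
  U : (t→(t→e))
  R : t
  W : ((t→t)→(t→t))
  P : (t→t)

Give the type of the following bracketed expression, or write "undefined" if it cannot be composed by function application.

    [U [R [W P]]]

(t→e)

[W P]: ((t→t)→(t→t)) applied to (t→t) yields (t→t).
[R [W P]]: (t→t) applied to t yields t.
[U [R [W P]]]: (t→(t→e)) applied to t yields (t→e).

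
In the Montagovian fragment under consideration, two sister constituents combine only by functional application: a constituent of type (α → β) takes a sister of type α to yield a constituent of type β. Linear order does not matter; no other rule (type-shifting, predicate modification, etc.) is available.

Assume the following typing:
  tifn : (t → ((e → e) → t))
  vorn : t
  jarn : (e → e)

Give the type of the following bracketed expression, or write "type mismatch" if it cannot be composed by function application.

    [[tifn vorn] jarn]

t

At [tifn vorn], tifn : (t → ((e → e) → t)) takes vorn : t, giving ((e → e) → t).
At [[tifn vorn] jarn], [tifn vorn] : ((e → e) → t) takes jarn : (e → e), giving t.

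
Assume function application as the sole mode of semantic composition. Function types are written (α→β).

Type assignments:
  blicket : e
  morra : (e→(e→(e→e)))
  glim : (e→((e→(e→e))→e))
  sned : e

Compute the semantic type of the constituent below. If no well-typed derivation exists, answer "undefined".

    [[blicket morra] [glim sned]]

e

[blicket morra] — morra of type (e→(e→(e→e))) combines with blicket of type e: type (e→(e→e)).
[glim sned] — glim of type (e→((e→(e→e))→e)) combines with sned of type e: type ((e→(e→e))→e).
[[blicket morra] [glim sned]] — [glim sned] of type ((e→(e→e))→e) combines with [blicket morra] of type (e→(e→e)): type e.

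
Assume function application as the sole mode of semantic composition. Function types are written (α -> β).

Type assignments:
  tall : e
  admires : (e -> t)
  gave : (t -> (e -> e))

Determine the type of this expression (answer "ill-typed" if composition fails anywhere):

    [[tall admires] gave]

(e -> e)

[tall admires]: admires is (e -> t), tall is e; result t.
[[tall admires] gave]: gave is (t -> (e -> e)), [tall admires] is t; result (e -> e).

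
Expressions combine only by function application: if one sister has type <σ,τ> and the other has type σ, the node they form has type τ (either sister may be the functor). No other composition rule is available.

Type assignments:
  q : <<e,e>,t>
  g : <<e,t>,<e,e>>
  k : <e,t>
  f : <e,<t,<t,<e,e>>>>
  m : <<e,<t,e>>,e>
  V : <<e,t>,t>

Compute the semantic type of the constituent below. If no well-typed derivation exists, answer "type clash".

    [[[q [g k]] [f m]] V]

[g k]: functor g : <<e,t>,<e,e>>, argument k : <e,t>; result <e,e>.
[q [g k]]: functor q : <<e,e>,t>, argument [g k] : <e,e>; result t.
[f m]: <e,<t,<t,<e,e>>>> and <<e,<t,e>>,e> cannot combine by function application — type clash.

type clash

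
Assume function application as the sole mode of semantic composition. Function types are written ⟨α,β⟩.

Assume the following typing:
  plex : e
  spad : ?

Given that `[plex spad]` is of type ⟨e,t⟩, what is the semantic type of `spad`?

⟨e,⟨e,t⟩⟩

[plex spad] must have type ⟨e,t⟩. The sister plex has type e; that is not a function onto ⟨e,t⟩, so spad must be the functor, of type ⟨e,⟨e,t⟩⟩.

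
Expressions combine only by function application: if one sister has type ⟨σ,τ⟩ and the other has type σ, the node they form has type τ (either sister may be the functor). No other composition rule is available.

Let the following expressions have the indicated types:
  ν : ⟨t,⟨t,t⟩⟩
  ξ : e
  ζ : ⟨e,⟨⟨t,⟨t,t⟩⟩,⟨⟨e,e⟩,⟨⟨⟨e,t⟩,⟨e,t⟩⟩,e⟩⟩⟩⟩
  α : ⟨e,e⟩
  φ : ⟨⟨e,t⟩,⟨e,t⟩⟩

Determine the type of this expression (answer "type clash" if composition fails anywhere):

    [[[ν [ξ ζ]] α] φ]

[ξ ζ] — ζ of type ⟨e,⟨⟨t,⟨t,t⟩⟩,⟨⟨e,e⟩,⟨⟨⟨e,t⟩,⟨e,t⟩⟩,e⟩⟩⟩⟩ combines with ξ of type e: type ⟨⟨t,⟨t,t⟩⟩,⟨⟨e,e⟩,⟨⟨⟨e,t⟩,⟨e,t⟩⟩,e⟩⟩⟩.
[ν [ξ ζ]] — [ξ ζ] of type ⟨⟨t,⟨t,t⟩⟩,⟨⟨e,e⟩,⟨⟨⟨e,t⟩,⟨e,t⟩⟩,e⟩⟩⟩ combines with ν of type ⟨t,⟨t,t⟩⟩: type ⟨⟨e,e⟩,⟨⟨⟨e,t⟩,⟨e,t⟩⟩,e⟩⟩.
[[ν [ξ ζ]] α] — [ν [ξ ζ]] of type ⟨⟨e,e⟩,⟨⟨⟨e,t⟩,⟨e,t⟩⟩,e⟩⟩ combines with α of type ⟨e,e⟩: type ⟨⟨⟨e,t⟩,⟨e,t⟩⟩,e⟩.
[[[ν [ξ ζ]] α] φ] — [[ν [ξ ζ]] α] of type ⟨⟨⟨e,t⟩,⟨e,t⟩⟩,e⟩ combines with φ of type ⟨⟨e,t⟩,⟨e,t⟩⟩: type e.

e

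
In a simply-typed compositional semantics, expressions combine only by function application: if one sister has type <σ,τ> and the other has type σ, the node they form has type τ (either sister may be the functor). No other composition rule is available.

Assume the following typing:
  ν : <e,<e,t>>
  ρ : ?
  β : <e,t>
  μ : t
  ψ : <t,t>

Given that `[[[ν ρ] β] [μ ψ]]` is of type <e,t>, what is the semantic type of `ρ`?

<<e,<e,t>>,<<e,t>,<t,<e,t>>>>

[[[ν ρ] β] [μ ψ]] must have type <e,t>. The sister [μ ψ] has type t; that is not a function onto <e,t>, so [[ν ρ] β] must be the functor, of type <t,<e,t>>.
[[ν ρ] β] must have type <t,<e,t>>. The sister β has type <e,t>; that is not a function onto <t,<e,t>>, so [ν ρ] must be the functor, of type <<e,t>,<t,<e,t>>>.
[ν ρ] must have type <<e,t>,<t,<e,t>>>. The sister ν has type <e,<e,t>>; that is not a function onto <<e,t>,<t,<e,t>>>, so ρ must be the functor, of type <<e,<e,t>>,<<e,t>,<t,<e,t>>>>.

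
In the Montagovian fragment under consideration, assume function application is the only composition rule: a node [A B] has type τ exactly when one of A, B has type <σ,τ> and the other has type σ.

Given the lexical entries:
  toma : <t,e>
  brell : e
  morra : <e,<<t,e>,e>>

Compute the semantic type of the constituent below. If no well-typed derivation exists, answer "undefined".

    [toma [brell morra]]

e

[brell morra]: functor morra : <e,<<t,e>,e>>, argument brell : e; result <<t,e>,e>.
[toma [brell morra]]: functor [brell morra] : <<t,e>,e>, argument toma : <t,e>; result e.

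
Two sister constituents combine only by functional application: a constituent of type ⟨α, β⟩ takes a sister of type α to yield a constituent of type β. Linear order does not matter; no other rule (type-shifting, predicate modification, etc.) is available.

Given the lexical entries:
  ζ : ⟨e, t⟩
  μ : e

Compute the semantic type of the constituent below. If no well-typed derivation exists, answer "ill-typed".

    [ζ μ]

t

At [ζ μ], ζ : ⟨e, t⟩ takes μ : e, giving t.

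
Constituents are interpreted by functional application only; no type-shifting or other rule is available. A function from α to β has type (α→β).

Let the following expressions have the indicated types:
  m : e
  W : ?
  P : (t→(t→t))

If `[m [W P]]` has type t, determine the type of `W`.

((t→(t→t))→(e→t))

At [m [W P]] (required: t): m is e, which is not a function with range t; hence [W P] is the functor — type (e→t).
At [W P] (required: (e→t)): P is (t→(t→t)), which is not a function with range (e→t); hence W is the functor — type ((t→(t→t))→(e→t)).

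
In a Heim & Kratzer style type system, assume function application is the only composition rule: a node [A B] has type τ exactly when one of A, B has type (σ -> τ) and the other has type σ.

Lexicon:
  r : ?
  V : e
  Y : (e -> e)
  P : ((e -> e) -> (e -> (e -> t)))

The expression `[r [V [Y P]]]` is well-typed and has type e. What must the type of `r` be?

[r [V [Y P]]] is required to be e. [V [Y P]] : (e -> t) cannot yield e as functor, so r : ((e -> t) -> e).

((e -> t) -> e)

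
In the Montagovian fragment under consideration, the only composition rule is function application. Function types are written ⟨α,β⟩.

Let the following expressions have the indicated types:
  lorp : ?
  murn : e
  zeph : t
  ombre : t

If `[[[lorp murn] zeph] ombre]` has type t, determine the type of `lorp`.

⟨e,⟨t,⟨t,t⟩⟩⟩

For [[[lorp murn] zeph] ombre] to have type t with ombre of type t, [[lorp murn] zeph] must be the function: [[lorp murn] zeph] : ⟨t,t⟩.
For [[lorp murn] zeph] to have type ⟨t,t⟩ with zeph of type t, [lorp murn] must be the function: [lorp murn] : ⟨t,⟨t,t⟩⟩.
For [lorp murn] to have type ⟨t,⟨t,t⟩⟩ with murn of type e, lorp must be the function: lorp : ⟨e,⟨t,⟨t,t⟩⟩⟩.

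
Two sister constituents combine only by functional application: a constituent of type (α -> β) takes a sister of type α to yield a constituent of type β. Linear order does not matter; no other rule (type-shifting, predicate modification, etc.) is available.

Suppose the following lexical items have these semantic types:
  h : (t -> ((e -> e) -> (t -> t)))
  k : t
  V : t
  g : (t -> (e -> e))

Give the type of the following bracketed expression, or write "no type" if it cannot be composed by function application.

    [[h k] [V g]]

(t -> t)

[h k]: h is (t -> ((e -> e) -> (t -> t))), k is t; result ((e -> e) -> (t -> t)).
[V g]: g is (t -> (e -> e)), V is t; result (e -> e).
[[h k] [V g]]: [h k] is ((e -> e) -> (t -> t)), [V g] is (e -> e); result (t -> t).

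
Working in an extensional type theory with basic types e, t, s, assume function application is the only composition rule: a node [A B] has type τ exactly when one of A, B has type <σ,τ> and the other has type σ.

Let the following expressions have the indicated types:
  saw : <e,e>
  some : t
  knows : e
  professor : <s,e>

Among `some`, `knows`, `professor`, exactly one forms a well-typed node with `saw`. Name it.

knows

some : t — saw needs e; some needs nothing (atomic); neither fits.
knows — combines: saw : <e,e> takes knows : e as argument, giving e.
professor : <s,e> — saw needs e; professor needs s; neither fits.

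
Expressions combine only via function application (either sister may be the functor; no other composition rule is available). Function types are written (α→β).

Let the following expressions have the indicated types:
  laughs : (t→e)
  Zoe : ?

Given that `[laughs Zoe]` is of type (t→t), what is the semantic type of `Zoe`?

((t→e)→(t→t))

[laughs Zoe] is required to be (t→t). laughs : (t→e) cannot yield (t→t) as functor, so Zoe : ((t→e)→(t→t)).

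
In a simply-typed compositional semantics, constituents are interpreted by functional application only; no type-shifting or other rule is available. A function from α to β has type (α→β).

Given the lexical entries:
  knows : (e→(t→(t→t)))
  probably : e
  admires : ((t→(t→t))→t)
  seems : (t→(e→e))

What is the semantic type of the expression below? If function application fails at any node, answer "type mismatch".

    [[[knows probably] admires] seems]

(e→e)

[knows probably]: functor knows : (e→(t→(t→t))), argument probably : e; result (t→(t→t)).
[[knows probably] admires]: functor admires : ((t→(t→t))→t), argument [knows probably] : (t→(t→t)); result t.
[[[knows probably] admires] seems]: functor seems : (t→(e→e)), argument [[knows probably] admires] : t; result (e→e).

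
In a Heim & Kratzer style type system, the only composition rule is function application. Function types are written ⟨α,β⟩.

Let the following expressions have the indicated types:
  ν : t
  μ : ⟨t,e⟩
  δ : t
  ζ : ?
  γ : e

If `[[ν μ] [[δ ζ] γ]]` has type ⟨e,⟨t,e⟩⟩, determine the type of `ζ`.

[[ν μ] [[δ ζ] γ]] is required to be ⟨e,⟨t,e⟩⟩. [ν μ] : e cannot yield ⟨e,⟨t,e⟩⟩ as functor, so [[δ ζ] γ] : ⟨e,⟨e,⟨t,e⟩⟩⟩.
[[δ ζ] γ] is required to be ⟨e,⟨e,⟨t,e⟩⟩⟩. γ : e cannot yield ⟨e,⟨e,⟨t,e⟩⟩⟩ as functor, so [δ ζ] : ⟨e,⟨e,⟨e,⟨t,e⟩⟩⟩⟩.
[δ ζ] is required to be ⟨e,⟨e,⟨e,⟨t,e⟩⟩⟩⟩. δ : t cannot yield ⟨e,⟨e,⟨e,⟨t,e⟩⟩⟩⟩ as functor, so ζ : ⟨t,⟨e,⟨e,⟨e,⟨t,e⟩⟩⟩⟩⟩.

⟨t,⟨e,⟨e,⟨e,⟨t,e⟩⟩⟩⟩⟩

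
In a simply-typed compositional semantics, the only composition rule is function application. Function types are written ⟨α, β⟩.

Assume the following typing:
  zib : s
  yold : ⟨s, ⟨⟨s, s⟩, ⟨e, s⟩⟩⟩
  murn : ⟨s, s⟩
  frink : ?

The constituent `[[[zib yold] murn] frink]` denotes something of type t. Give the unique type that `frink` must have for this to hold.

For [[[zib yold] murn] frink] to have type t with [[zib yold] murn] of type ⟨e, s⟩, frink must be the function: frink : ⟨⟨e, s⟩, t⟩.

⟨⟨e, s⟩, t⟩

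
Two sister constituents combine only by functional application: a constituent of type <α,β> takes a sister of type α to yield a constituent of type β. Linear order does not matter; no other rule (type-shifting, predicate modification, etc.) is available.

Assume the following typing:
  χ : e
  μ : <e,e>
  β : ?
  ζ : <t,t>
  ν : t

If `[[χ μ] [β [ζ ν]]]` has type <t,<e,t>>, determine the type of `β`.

At [[χ μ] [β [ζ ν]]] (required: <t,<e,t>>): [χ μ] is e, which is not a function with range <t,<e,t>>; hence [β [ζ ν]] is the functor — type <e,<t,<e,t>>>.
At [β [ζ ν]] (required: <e,<t,<e,t>>>): [ζ ν] is t, which is not a function with range <e,<t,<e,t>>>; hence β is the functor — type <t,<e,<t,<e,t>>>>.

<t,<e,<t,<e,t>>>>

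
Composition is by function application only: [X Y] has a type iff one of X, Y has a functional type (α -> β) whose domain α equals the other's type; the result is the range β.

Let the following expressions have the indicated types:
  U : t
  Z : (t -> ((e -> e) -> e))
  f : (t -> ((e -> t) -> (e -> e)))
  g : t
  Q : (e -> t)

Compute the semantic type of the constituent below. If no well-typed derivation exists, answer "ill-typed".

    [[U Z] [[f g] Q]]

[U Z] — Z of type (t -> ((e -> e) -> e)) combines with U of type t: type ((e -> e) -> e).
[f g] — f of type (t -> ((e -> t) -> (e -> e))) combines with g of type t: type ((e -> t) -> (e -> e)).
[[f g] Q] — [f g] of type ((e -> t) -> (e -> e)) combines with Q of type (e -> t): type (e -> e).
[[U Z] [[f g] Q]] — [U Z] of type ((e -> e) -> e) combines with [[f g] Q] of type (e -> e): type e.

e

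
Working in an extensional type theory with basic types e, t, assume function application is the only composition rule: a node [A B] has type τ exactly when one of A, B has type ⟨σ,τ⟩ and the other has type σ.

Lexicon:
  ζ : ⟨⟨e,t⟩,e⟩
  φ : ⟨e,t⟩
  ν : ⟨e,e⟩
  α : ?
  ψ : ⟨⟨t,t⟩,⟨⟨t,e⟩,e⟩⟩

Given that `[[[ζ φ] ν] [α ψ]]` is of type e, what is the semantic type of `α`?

[[[ζ φ] ν] [α ψ]] is required to be e. [[ζ φ] ν] : e cannot yield e as functor, so [α ψ] : ⟨e,e⟩.
[α ψ] is required to be ⟨e,e⟩. ψ : ⟨⟨t,t⟩,⟨⟨t,e⟩,e⟩⟩ cannot yield ⟨e,e⟩ as functor, so α : ⟨⟨⟨t,t⟩,⟨⟨t,e⟩,e⟩⟩,⟨e,e⟩⟩.

⟨⟨⟨t,t⟩,⟨⟨t,e⟩,e⟩⟩,⟨e,e⟩⟩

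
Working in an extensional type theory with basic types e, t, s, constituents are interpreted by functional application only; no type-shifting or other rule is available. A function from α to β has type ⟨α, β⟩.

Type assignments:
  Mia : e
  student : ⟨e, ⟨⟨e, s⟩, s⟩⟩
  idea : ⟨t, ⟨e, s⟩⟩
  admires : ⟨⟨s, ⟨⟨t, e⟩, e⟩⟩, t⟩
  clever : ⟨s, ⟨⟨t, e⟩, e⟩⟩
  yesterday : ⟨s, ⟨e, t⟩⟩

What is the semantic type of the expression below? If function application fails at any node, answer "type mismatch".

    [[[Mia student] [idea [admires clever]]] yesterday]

[Mia student]: student is ⟨e, ⟨⟨e, s⟩, s⟩⟩, Mia is e; result ⟨⟨e, s⟩, s⟩.
[admires clever]: admires is ⟨⟨s, ⟨⟨t, e⟩, e⟩⟩, t⟩, clever is ⟨s, ⟨⟨t, e⟩, e⟩⟩; result t.
[idea [admires clever]]: idea is ⟨t, ⟨e, s⟩⟩, [admires clever] is t; result ⟨e, s⟩.
[[Mia student] [idea [admires clever]]]: [Mia student] is ⟨⟨e, s⟩, s⟩, [idea [admires clever]] is ⟨e, s⟩; result s.
[[[Mia student] [idea [admires clever]]] yesterday]: yesterday is ⟨s, ⟨e, t⟩⟩, [[Mia student] [idea [admires clever]]] is s; result ⟨e, t⟩.

⟨e, t⟩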